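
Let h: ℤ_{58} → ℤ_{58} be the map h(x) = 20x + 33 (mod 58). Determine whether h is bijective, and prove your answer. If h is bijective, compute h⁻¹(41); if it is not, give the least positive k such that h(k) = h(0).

Recall that h is injective if h(s) = h(t) implies s = t.
We have gcd(20, 58) = 2 > 1. Taking s = 0 and t = 29: h(0) = 33 and h(29) = 20·29 + 33 = 613 ≡ 33 (mod 58).
So h(0) = h(29) while 0 ≠ 29, therefore h is not injective, hence not bijective.
Since h is not bijective, we find the least positive k with h(k) = h(0): this means 20k ≡ 0 (mod 58), i.e. 58 ∣ 20k. Since gcd(20, 58) = 2, dividing through by 2 this holds exactly when 29 ∣ 10k, and as gcd(10, 29) = 1, exactly when 29 ∣ k.
The smallest positive such k is 29.

29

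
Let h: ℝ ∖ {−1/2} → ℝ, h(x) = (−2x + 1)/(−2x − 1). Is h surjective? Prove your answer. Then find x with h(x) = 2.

-3/2

If h(x) = 1, cross-multiplying gives −2(−2x + 1) = −2(−2x − 1), which simplifies to −2 = 2 — false.  So 1 has no preimage and h is not surjective.
Solving h(x) = 2: cross-multiplying gives −2x + 1 = 2(−2x − 1), which rearranges to 2x = −3, so x = −3/2.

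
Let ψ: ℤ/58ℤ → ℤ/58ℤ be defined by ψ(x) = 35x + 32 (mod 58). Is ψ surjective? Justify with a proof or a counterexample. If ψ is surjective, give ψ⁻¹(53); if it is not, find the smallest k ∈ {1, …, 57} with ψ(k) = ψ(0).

Recall: surjectivity means every element of the codomain has a preimage under ψ.
Since gcd(35, 58) = 1, 35 is invertible modulo 58. Euclid's algorithm: 58 = 1·35 + 23, 35 = 1·23 + 12, 23 = 1·12 + 11, 12 = 1·11 + 1; back-substituting gives 1 = 5·35 − 3·58, so 35⁻¹ ≡ 5 (mod 58).
For any y ∈ ℤ/58ℤ, x = 5(y − 32) mod 58 satisfies ψ(x) = 35·5(y − 32) + 32 ≡ y (since 35·5 ≡ 1 mod 58). So every y has a preimage.
Thus ψ is surjective.
Since ψ is surjective, we find ψ⁻¹(53): we need 35x ≡ 53 − 32 ≡ 21 (mod 58). Using 35⁻¹ = 5: x ≡ 5·21 = 105 = 1·58 + 47, so x = 47.
Check: ψ(47) = 35·47 + 32 = 1677 = 28·58 + 53 ≡ 53 (mod 58).

47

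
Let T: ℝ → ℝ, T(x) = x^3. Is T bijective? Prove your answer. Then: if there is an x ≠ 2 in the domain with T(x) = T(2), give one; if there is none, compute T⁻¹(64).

4

On ℝ, x ↦ x^3 is strictly increasing (injective) and for any y ∈ ℝ the 3rd root y^{1/3} lies in ℝ (surjective). So T is bijective.
Since x ↦ x^3 is strictly increasing on ℝ, it is injective there, so no x ≠ 2 in the domain has T(x) = T(2). We therefore compute T⁻¹(64) = 64^{1/3} = 4 (indeed 4^3 = 64).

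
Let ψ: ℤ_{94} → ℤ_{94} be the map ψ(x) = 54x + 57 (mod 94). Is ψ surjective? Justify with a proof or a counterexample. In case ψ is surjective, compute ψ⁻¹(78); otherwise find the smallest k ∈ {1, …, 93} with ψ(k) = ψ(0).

Since gcd(54, 94) = 2, we have 54x ≡ 0 (mod 2) for all x, so ψ(x) ≡ 1 (mod 2).
But 0 ≢ 1 (mod 2), so 0 ∈ ℤ_{94} has no preimage. Hence ψ is not surjective.
Since ψ is not surjective, we find the least positive k with ψ(k) = ψ(0): this means 54k ≡ 0 (mod 94), i.e. 94 ∣ 54k. Since gcd(54, 94) = 2, dividing through by 2 this holds exactly when 47 ∣ 27k, and as gcd(27, 47) = 1, exactly when 47 ∣ k.
The smallest positive such k is 47.

47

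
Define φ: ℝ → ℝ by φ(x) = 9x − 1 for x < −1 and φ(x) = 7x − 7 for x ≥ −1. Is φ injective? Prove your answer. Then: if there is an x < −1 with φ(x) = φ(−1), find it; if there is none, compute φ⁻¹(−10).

Both pieces are strictly increasing (slopes 9 and 7), so each is injective on its own interval.
The left piece maps (−∞, −1) onto (−∞, −10); the right piece maps [−1, ∞) onto [−14, ∞).
These images overlap. In particular φ(−1) = −14 (right piece), and solving 9x − 1 = −14 on the left piece gives x = −13/9 < −1.
So φ(−13/9) = φ(−1) with −13/9 ≠ −1, and φ is not injective. This x = −13/9 is the requested value below −1.

-13/9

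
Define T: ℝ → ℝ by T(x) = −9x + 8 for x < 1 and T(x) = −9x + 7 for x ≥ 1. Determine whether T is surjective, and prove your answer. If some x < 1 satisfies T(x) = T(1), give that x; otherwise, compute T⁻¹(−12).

19/9

Both pieces are strictly decreasing (slopes −9 and −9), so each is injective on its own interval.
The left piece maps (−∞, 1) onto (−1, ∞); the right piece maps [1, ∞) onto (−∞, −2].
The union (−1, ∞) ∪ (−∞, −2] omits the interval between −1 and −2; in particular −1 has no preimage. So T is not surjective.
Because the two images are disjoint, no x < 1 has T(x) = T(1), so we compute T⁻¹(−12): −12 lies in (−∞, −2], so solve −9x + 7 = −12: x = (−12 − 7)/(−9) = 19/9.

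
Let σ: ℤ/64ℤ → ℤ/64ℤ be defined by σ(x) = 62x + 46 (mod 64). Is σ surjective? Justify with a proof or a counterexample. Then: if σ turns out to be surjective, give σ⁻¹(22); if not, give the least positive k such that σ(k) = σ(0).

32

By definition, σ is surjective if every y in the codomain equals σ(x) for some x in the domain.
Since gcd(62, 64) = 2, we have 62x ≡ 0 (mod 2) for all x, so σ(x) ≡ 0 (mod 2).
But 1 ≢ 0 (mod 2), so 1 ∈ ℤ/64ℤ has no preimage. Hence σ is not surjective.
Since σ is not surjective, we find the least positive k with σ(k) = σ(0): this means 62k ≡ 0 (mod 64), i.e. 64 ∣ 62k. Since gcd(62, 64) = 2, dividing through by 2 this holds exactly when 32 ∣ 31k, and as gcd(31, 32) = 1, exactly when 32 ∣ k.
The smallest positive such k is 32.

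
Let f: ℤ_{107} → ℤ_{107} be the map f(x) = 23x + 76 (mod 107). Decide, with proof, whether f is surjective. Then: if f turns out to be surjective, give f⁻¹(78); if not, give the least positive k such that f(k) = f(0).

28

Since gcd(23, 107) = 1, 23 is invertible modulo 107. Euclid's algorithm: 107 = 4·23 + 15, 23 = 1·15 + 8, 15 = 1·8 + 7, 8 = 1·7 + 1; back-substituting gives 1 = 14·23 − 3·107, so 23⁻¹ ≡ 14 (mod 107).
For any y ∈ ℤ_{107}, x = 14(y − 76) mod 107 satisfies f(x) = 23·14(y − 76) + 76 ≡ y (since 23·14 ≡ 1 mod 107). So every y has a preimage.
Hence f is surjective.
Since f is surjective, we find f⁻¹(78): we need 23x ≡ 78 − 76 ≡ 2 (mod 107). Using 23⁻¹ = 14: x ≡ 14·2 = 28, so x = 28.
Check: f(28) = 23·28 + 76 = 720 = 6·107 + 78 ≡ 78 (mod 107).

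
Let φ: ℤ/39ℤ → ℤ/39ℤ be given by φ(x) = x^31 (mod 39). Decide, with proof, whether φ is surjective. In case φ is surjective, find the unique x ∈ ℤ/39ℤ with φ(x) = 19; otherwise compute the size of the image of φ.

Computing x^31 mod 39 for each x (by repeated squaring, reducing mod 39 at every step), the values φ(0), φ(1), …, φ(38) are: 0, 1, 11, 3, 4, 8, 33, 19, 5, 9, 10, 2, 12, 13, 14, 24, 16, 17, 21, 7, 32, 18, 22, 23, 15, 25, 26, 27, 37, 29, 30, 34, 20, 6, 31, 35, 36, 28, 38.
Every element of ℤ/39ℤ appears exactly once in this list, so φ is a bijection, and in particular surjective.
Since φ is surjective, we read off the preimage of 19 from the same table: φ(7) = 19, so φ⁻¹(19) = 7.

7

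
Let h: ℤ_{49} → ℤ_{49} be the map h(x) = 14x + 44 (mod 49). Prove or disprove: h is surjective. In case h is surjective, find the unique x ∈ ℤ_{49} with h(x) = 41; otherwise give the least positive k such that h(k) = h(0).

7

Since gcd(14, 49) = 7, we have 14x ≡ 0 (mod 7) for all x, so h(x) ≡ 2 (mod 7).
But 0 ≢ 2 (mod 7), so 0 ∈ ℤ_{49} has no preimage. Thus h is not surjective.
Since h is not surjective, we find the least positive k with h(k) = h(0): this means 14k ≡ 0 (mod 49), i.e. 49 ∣ 14k. Since gcd(14, 49) = 7, dividing through by 7 this holds exactly when 7 ∣ 2k, and as gcd(2, 7) = 1, exactly when 7 ∣ k.
The smallest positive such k is 7.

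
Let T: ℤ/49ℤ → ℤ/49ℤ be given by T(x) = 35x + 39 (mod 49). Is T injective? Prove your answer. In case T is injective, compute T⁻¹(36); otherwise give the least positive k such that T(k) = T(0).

Recall: T is injective if T(a) = T(b) implies a = b.
We have gcd(35, 49) = 7 > 1. Taking a = 0 and b = 7: T(0) = 39 and T(7) = 35·7 + 39 = 284 ≡ 39 (mod 49).
So T(0) = T(7) while 0 ≠ 7, so T is not injective.
Since T is not injective, we find the least positive k with T(k) = T(0): this means 35k ≡ 0 (mod 49), i.e. 49 ∣ 35k. Since gcd(35, 49) = 7, dividing through by 7 this holds exactly when 7 ∣ 5k, and as gcd(5, 7) = 1, exactly when 7 ∣ k.
The smallest positive such k is 7.

7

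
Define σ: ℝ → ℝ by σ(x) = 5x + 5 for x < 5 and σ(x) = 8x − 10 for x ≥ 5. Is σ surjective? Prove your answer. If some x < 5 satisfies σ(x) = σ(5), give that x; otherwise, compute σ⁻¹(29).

24/5

Both pieces are strictly increasing (slopes 5 and 8), so each is injective on its own interval.
The left piece maps (−∞, 5) onto (−∞, 30); the right piece maps [5, ∞) onto [30, ∞).
These images together cover ℝ, so σ is surjective.
Because the two images are disjoint, no x < 5 has σ(x) = σ(5), so we compute σ⁻¹(29): 29 lies in (−∞, 30), so solve 5x + 5 = 29: x = (29 − 5)/5 = 24/5.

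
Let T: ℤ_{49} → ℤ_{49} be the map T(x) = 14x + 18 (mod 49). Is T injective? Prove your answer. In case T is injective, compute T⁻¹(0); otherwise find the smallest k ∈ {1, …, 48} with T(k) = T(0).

We have gcd(14, 49) = 7 > 1. Taking a = 0 and b = 7: T(0) = 18 and T(7) = 14·7 + 18 = 116 ≡ 18 (mod 49).
So T(0) = T(7) while 0 ≠ 7, thus T is not injective.
Since T is not injective, we find the least positive k with T(k) = T(0): this means 14k ≡ 0 (mod 49), i.e. 49 ∣ 14k. Since gcd(14, 49) = 7, dividing through by 7 this holds exactly when 7 ∣ 2k, and as gcd(2, 7) = 1, exactly when 7 ∣ k.
The smallest positive such k is 7.

7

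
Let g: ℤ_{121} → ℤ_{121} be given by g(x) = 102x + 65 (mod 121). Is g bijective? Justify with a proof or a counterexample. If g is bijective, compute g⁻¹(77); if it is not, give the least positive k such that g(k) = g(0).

Suppose g(x_1) = g(x_2) in ℤ_{121}. Then 102x_1 + 65 ≡ 102x_2 + 65 (mod 121), therefore 102(x_1 − x_2) ≡ 0 (mod 121).
Since gcd(102, 121) = 1, 102 is invertible modulo 121, therefore x_1 − x_2 ≡ 0 (mod 121), i.e. x_1 = x_2.
We now compute 102⁻¹ mod 121 explicitly. Euclid's algorithm: 121 = 1·102 + 19, 102 = 5·19 + 7, 19 = 2·7 + 5, 7 = 1·5 + 2, 5 = 2·2 + 1; back-substituting gives 1 = 70·102 − 59·121, so 102⁻¹ ≡ 70 (mod 121).
For any y ∈ ℤ_{121}, x = 70(y − 65) mod 121 satisfies g(x) = 102·70(y − 65) + 65 ≡ y (since 102·70 ≡ 1 mod 121). So every y has a preimage.
Hence g is bijective.
Since g is bijective, we find g⁻¹(77): we need 102x ≡ 77 − 65 ≡ 12 (mod 121). Using 102⁻¹ = 70: x ≡ 70·12 = 840 = 6·121 + 114, so x = 114.
Check: g(114) = 102·114 + 65 = 11693 = 96·121 + 77 ≡ 77 (mod 121).

114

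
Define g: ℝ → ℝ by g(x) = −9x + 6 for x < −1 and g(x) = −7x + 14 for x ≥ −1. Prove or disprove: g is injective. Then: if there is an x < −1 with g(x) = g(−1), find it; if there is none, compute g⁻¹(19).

-5/3

Both pieces are strictly decreasing (slopes −9 and −7), so each is injective on its own interval.
The left piece maps (−∞, −1) onto (15, ∞); the right piece maps [−1, ∞) onto (−∞, 21].
These images overlap. In particular g(−1) = 21 (right piece), and solving −9x + 6 = 21 on the left piece gives x = −5/3 < −1.
So g(−5/3) = g(−1) with −5/3 ≠ −1, and g is not injective. This x = −5/3 is the requested value below −1.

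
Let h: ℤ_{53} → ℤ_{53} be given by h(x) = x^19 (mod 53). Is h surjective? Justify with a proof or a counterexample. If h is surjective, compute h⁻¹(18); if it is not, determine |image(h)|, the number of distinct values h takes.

48

Since 53 is prime, the nonzero elements of ℤ_{53} form a cyclic group of order 52.
As gcd(19, 52) = 1, raising to the 19th power is a bijection on this group: if x_1^19 ≡ x_2^19 then (x_1x_2^{−1})^19 = 1, and the only element of order dividing gcd(19, 52) = 1 is 1, so x_1 = x_2.
With h(0) = 0 this makes h injective on all of ℤ_{53}, hence bijective (finite equal-size domain and codomain). In particular h is surjective.
Since h is surjective, we find the preimage of 18. The inverse of x ↦ x^19 on (ℤ_{53})^× is x ↦ x^11, because 19·11 = 209 = 4·52 + 1 ≡ 1 (mod 52) and x^{52} = 1 for x ≠ 0 (Fermat). So h⁻¹(18) = 18^11 mod 53.
Repeated squaring mod 53: 18^1 ≡ 18, 18^2 ≡ 18² = 324 ≡ 6, 18^4 ≡ 6² = 36, 18^8 ≡ 36² = 1296 ≡ 24. Since 11 = 8 + 2 + 1, 18^11 ≡ 24·6·18: 24·6 = 144 ≡ 38, then 38·18 = 684 ≡ 48. So 18^11 ≡ 48 (mod 53).
Hence h⁻¹(18) = 48.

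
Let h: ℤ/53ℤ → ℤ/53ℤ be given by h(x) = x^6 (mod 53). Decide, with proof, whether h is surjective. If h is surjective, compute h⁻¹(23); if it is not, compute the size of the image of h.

h(26): Repeated squaring mod 53: 26^1 ≡ 26, 26^2 ≡ 26² = 676 ≡ 40, 26^4 ≡ 40² = 1600 ≡ 10. Since 6 = 4 + 2, 26^6 ≡ 10·40: 10·40 = 400 ≡ 29. So 26^6 ≡ 29 (mod 53).
h(27): Repeated squaring mod 53: 27^1 ≡ 27, 27^2 ≡ 27² = 729 ≡ 40, 27^4 ≡ 40² = 1600 ≡ 10. Since 6 = 4 + 2, 27^6 ≡ 10·40: 10·40 = 400 ≡ 29. So 27^6 ≡ 29 (mod 53).
So h(26) = h(27) = 29 while 26 ≠ 27, thus h is not injective.
A non-injective map from the 53-element set ℤ/53ℤ to itself takes at most 52 distinct values, so it cannot be surjective. So h is not surjective.
Since h is not surjective, we determine |image(h)|. Computing x^6 mod 53 for each x (by repeated squaring, reducing mod 53 at every step), the values h(0), h(1), …, h(52) are: 0, 1, 11, 40, 15, 43, 16, 42, 6, 10, 49, 36, 17, 46, 38, 24, 13, 44, 4, 7, 9, 37, 25, 52, 28, 47, 29, 29, 47, 28, 52, 25, 37, 9, 7, 4, 44, 13, 24, 38, 46, 17, 36, 49, 10, 6, 42, 16, 43, 15, 40, 11, 1.
The distinct values are {0, 1, 4, 6, 7, 9, 10, 11, 13, 15, 16, 17, 24, 25, 28, 29, 36, 37, 38, 40, 42, 43, 44, 46, 47, 49, 52}; there are 27 of them.

27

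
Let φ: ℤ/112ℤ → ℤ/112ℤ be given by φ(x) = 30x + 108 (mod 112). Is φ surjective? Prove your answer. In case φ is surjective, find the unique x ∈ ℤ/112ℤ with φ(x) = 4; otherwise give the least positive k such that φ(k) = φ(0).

Since gcd(30, 112) = 2, we have 30x ≡ 0 (mod 2) for all x, so φ(x) ≡ 0 (mod 2).
But 1 ≢ 0 (mod 2), so 1 ∈ ℤ/112ℤ has no preimage. So φ is not surjective.
Since φ is not surjective, we find the least positive k with φ(k) = φ(0): this means 30k ≡ 0 (mod 112), i.e. 112 ∣ 30k. Since gcd(30, 112) = 2, dividing through by 2 this holds exactly when 56 ∣ 15k, and as gcd(15, 56) = 1, exactly when 56 ∣ k.
The smallest positive such k is 56.

56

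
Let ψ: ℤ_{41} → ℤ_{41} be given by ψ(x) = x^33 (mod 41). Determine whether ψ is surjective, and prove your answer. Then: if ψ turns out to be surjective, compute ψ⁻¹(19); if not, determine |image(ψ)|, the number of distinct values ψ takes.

17

Since 41 is prime, the nonzero elements of ℤ_{41} form a cyclic group of order 40.
As gcd(33, 40) = 1, raising to the 33rd power is a bijection on this group: if a^33 ≡ b^33 then (ab^{−1})^33 = 1, and the only element of order dividing gcd(33, 40) = 1 is 1, so a = b.
With ψ(0) = 0 this makes ψ injective on all of ℤ_{41}, hence bijective (finite equal-size domain and codomain). In particular ψ is surjective.
Since ψ is surjective, we find the preimage of 19. The inverse of x ↦ x^33 on (ℤ_{41})^× is x ↦ x^17, because 33·17 = 561 = 14·40 + 1 ≡ 1 (mod 40) and x^{40} = 1 for x ≠ 0 (Fermat). So ψ⁻¹(19) = 19^17 mod 41.
Repeated squaring mod 41: 19^1 ≡ 19, 19^2 ≡ 19² = 361 ≡ 33, 19^4 ≡ 33² = 1089 ≡ 23, 19^8 ≡ 23² = 529 ≡ 37, 19^16 ≡ 37² = 1369 ≡ 16. Since 17 = 16 + 1, 19^17 ≡ 16·19: 16·19 = 304 ≡ 17. So 19^17 ≡ 17 (mod 41).
Hence ψ⁻¹(19) = 17.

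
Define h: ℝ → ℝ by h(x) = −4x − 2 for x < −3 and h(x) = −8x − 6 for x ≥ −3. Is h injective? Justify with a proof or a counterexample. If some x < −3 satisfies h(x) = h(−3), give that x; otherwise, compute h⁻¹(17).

-5

Both pieces are strictly decreasing (slopes −4 and −8), so each is injective on its own interval.
The left piece maps (−∞, −3) onto (10, ∞); the right piece maps [−3, ∞) onto (−∞, 18].
These images overlap. In particular h(−3) = 18 (right piece), and solving −4x − 2 = 18 on the left piece gives x = −5 < −3.
So h(−5) = h(−3) with −5 ≠ −3, and h is not injective. This x = −5 is the requested value below −3.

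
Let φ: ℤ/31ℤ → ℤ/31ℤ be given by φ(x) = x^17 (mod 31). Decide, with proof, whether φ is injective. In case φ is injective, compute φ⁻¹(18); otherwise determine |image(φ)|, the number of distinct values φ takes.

7

Since 31 is prime, the nonzero elements of ℤ/31ℤ form a cyclic group of order 30.
As gcd(17, 30) = 1, raising to the 17th power is a bijection on this group: if x_1^17 ≡ x_2^17 then (x_1x_2^{−1})^17 = 1, and the only element of order dividing gcd(17, 30) = 1 is 1, so x_1 = x_2.
With φ(0) = 0 this makes φ injective on all of ℤ/31ℤ, hence bijective (finite equal-size domain and codomain). In particular φ is injective.
Since φ is injective, we find the preimage of 18. The inverse of x ↦ x^17 on (ℤ/31ℤ)^× is x ↦ x^23, because 17·23 = 391 = 13·30 + 1 ≡ 1 (mod 30) and x^{30} = 1 for x ≠ 0 (Fermat). So φ⁻¹(18) = 18^23 mod 31.
Repeated squaring mod 31: 18^1 ≡ 18, 18^2 ≡ 18² = 324 ≡ 14, 18^4 ≡ 14² = 196 ≡ 10, 18^8 ≡ 10² = 100 ≡ 7, 18^16 ≡ 7² = 49 ≡ 18. Since 23 = 16 + 4 + 2 + 1, 18^23 ≡ 18·10·14·18: 18·10 = 180 ≡ 25, then 25·14 = 350 ≡ 9, then 9·18 = 162 ≡ 7. So 18^23 ≡ 7 (mod 31).
Hence φ⁻¹(18) = 7.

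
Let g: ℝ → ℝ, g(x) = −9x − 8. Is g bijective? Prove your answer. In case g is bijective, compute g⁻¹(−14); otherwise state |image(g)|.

2/3

Suppose g(a) = g(b). Then −9a − 8 = −9b − 8, thus −9a = −9b, so a = b.
For any y ∈ ℝ, x = (y + 8)/(−9) satisfies g(x) = y.
Thus g is bijective.
Since g is bijective, we compute g⁻¹(−14) = (−14 + 8)/(−9) = 2/3.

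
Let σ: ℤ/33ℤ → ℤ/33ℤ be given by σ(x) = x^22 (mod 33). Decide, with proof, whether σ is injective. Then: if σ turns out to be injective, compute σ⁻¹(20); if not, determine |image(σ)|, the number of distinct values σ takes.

12

σ(4): Repeated squaring mod 33: 4^1 ≡ 4, 4^2 ≡ 4² = 16, 4^4 ≡ 16² = 256 ≡ 25, 4^8 ≡ 25² = 625 ≡ 31, 4^16 ≡ 31² = 961 ≡ 4. Since 22 = 16 + 4 + 2, 4^22 ≡ 4·25·16: 4·25 = 100 ≡ 1, then 1·16 = 16. So 4^22 ≡ 16 (mod 33).
σ(7): Repeated squaring mod 33: 7^1 ≡ 7, 7^2 ≡ 7² = 49 ≡ 16, 7^4 ≡ 16² = 256 ≡ 25, 7^8 ≡ 25² = 625 ≡ 31, 7^16 ≡ 31² = 961 ≡ 4. Since 22 = 16 + 4 + 2, 7^22 ≡ 4·25·16: 4·25 = 100 ≡ 1, then 1·16 = 16. So 7^22 ≡ 16 (mod 33).
So σ(4) = σ(7) = 16 while 4 ≠ 7, thus σ is not injective.
Since σ is not injective, we determine |image(σ)|. Computing x^22 mod 33 for each x (by repeated squaring, reducing mod 33 at every step), the values σ(0), σ(1), …, σ(32) are: 0, 1, 4, 9, 16, 25, 3, 16, 31, 15, 1, 22, 12, 4, 31, 27, 25, 25, 27, 31, 4, 12, 22, 1, 15, 31, 16, 3, 25, 16, 9, 4, 1.
The distinct values are {0, 1, 3, 4, 9, 12, 15, 16, 22, 25, 27, 31}; there are 12 of them.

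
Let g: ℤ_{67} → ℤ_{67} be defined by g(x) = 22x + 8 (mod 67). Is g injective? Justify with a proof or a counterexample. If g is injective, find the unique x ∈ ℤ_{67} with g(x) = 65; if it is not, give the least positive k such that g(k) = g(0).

30

Suppose g(a) = g(b) in ℤ_{67}. Then 22a + 8 ≡ 22b + 8 (mod 67), therefore 22(a − b) ≡ 0 (mod 67).
Since gcd(22, 67) = 1, 22 is invertible modulo 67, so a − b ≡ 0 (mod 67), i.e. a = b.
Therefore g is injective.
We now compute 22⁻¹ mod 67 explicitly. Euclid's algorithm: 67 = 3·22 + 1; back-substituting gives 1 = 64·22 − 21·67, so 22⁻¹ ≡ 64 (mod 67).
Since g is injective, we compute g⁻¹(65): solve 22x + 8 ≡ 65 (mod 67), i.e. 22x ≡ 57 (mod 67).
Multiplying by 22⁻¹ = 64 gives x ≡ 64·57 = 3648 = 54·67 + 30 ≡ 30 (mod 67).
Check: g(30) = 22·30 + 8 = 668 = 9·67 + 65 ≡ 65 (mod 67).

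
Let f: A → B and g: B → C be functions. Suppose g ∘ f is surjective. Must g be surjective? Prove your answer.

Let c ∈ C. Since g ∘ f is surjective, some a ∈ A has g(f(a)) = c. Then b = f(a) ∈ B satisfies g(b) = c. So g is surjective.

surjective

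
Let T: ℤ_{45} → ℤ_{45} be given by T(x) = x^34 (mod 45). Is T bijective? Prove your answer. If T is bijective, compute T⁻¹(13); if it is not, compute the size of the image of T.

12

T(2): Repeated squaring mod 45: 2^1 ≡ 2, 2^2 ≡ 2² = 4, 2^4 ≡ 4² = 16, 2^8 ≡ 16² = 256 ≡ 31, 2^16 ≡ 31² = 961 ≡ 16, 2^32 ≡ 16² = 256 ≡ 31. Since 34 = 32 + 2, 2^34 ≡ 31·4: 31·4 = 124 ≡ 34. So 2^34 ≡ 34 (mod 45).
T(7): Repeated squaring mod 45: 7^1 ≡ 7, 7^2 ≡ 7² = 49 ≡ 4, 7^4 ≡ 4² = 16, 7^8 ≡ 16² = 256 ≡ 31, 7^16 ≡ 31² = 961 ≡ 16, 7^32 ≡ 16² = 256 ≡ 31. Since 34 = 32 + 2, 7^34 ≡ 31·4: 31·4 = 124 ≡ 34. So 7^34 ≡ 34 (mod 45).
So T(2) = T(7) = 34 while 2 ≠ 7, so T is not injective, hence not bijective.
Since T is not bijective, we determine |image(T)|. Computing x^34 mod 45 for each x (by repeated squaring, reducing mod 45 at every step), the values T(0), T(1), …, T(44) are: 0, 1, 34, 9, 31, 40, 36, 34, 19, 36, 10, 16, 9, 4, 31, 0, 16, 19, 9, 1, 25, 36, 4, 4, 36, 25, 1, 9, 19, 16, 0, 31, 4, 9, 16, 10, 36, 19, 34, 36, 40, 31, 9, 34, 1.
The distinct values are {0, 1, 4, 9, 10, 16, 19, 25, 31, 34, 36, 40}; there are 12 of them.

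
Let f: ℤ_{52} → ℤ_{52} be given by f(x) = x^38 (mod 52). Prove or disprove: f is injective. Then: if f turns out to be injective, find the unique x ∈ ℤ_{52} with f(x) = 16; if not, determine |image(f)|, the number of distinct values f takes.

f(12): Repeated squaring mod 52: 12^1 ≡ 12, 12^2 ≡ 12² = 144 ≡ 40, 12^4 ≡ 40² = 1600 ≡ 40, 12^8 ≡ 40² = 1600 ≡ 40, 12^16 ≡ 40² = 1600 ≡ 40, 12^32 ≡ 40² = 1600 ≡ 40. Since 38 = 32 + 4 + 2, 12^38 ≡ 40·40·40: 40·40 = 1600 ≡ 40, then 40·40 = 1600 ≡ 40. So 12^38 ≡ 40 (mod 52).
f(14): Repeated squaring mod 52: 14^1 ≡ 14, 14^2 ≡ 14² = 196 ≡ 40, 14^4 ≡ 40² = 1600 ≡ 40, 14^8 ≡ 40² = 1600 ≡ 40, 14^16 ≡ 40² = 1600 ≡ 40, 14^32 ≡ 40² = 1600 ≡ 40. Since 38 = 32 + 4 + 2, 14^38 ≡ 40·40·40: 40·40 = 1600 ≡ 40, then 40·40 = 1600 ≡ 40. So 14^38 ≡ 40 (mod 52).
So f(12) = f(14) = 40 while 12 ≠ 14, therefore f is not injective.
Since f is not injective, we determine |image(f)|. Computing x^38 mod 52 for each x (by repeated squaring, reducing mod 52 at every step), the values f(0), f(1), …, f(51) are: 0, 1, 4, 9, 16, 25, 36, 49, 12, 29, 48, 17, 40, 13, 40, 17, 48, 29, 12, 49, 36, 25, 16, 9, 4, 1, 0, 1, 4, 9, 16, 25, 36, 49, 12, 29, 48, 17, 40, 13, 40, 17, 48, 29, 12, 49, 36, 25, 16, 9, 4, 1.
The distinct values are {0, 1, 4, 9, 12, 13, 16, 17, 25, 29, 36, 40, 48, 49}; there are 14 of them.

14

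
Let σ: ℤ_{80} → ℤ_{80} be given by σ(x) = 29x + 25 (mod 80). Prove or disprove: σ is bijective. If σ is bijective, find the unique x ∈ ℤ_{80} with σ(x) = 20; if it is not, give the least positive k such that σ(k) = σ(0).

55

Recall that injectivity means: for all u, v in the domain, σ(u) = σ(v) implies u = v.
Suppose σ(u) = σ(v) in ℤ_{80}. Then 29u + 25 ≡ 29v + 25 (mod 80), hence 29(u − v) ≡ 0 (mod 80).
Since gcd(29, 80) = 1, 29 is invertible modulo 80, therefore u − v ≡ 0 (mod 80), i.e. u = v.
We now compute 29⁻¹ mod 80 explicitly. Euclid's algorithm: 80 = 2·29 + 22, 29 = 1·22 + 7, 22 = 3·7 + 1; back-substituting gives 1 = 69·29 − 25·80, so 29⁻¹ ≡ 69 (mod 80).
For any y ∈ ℤ_{80}, x = 69(y − 25) mod 80 satisfies σ(x) = 29·69(y − 25) + 25 ≡ y (since 29·69 ≡ 1 mod 80). So every y has a preimage.
So σ is bijective.
Since σ is bijective, we find σ⁻¹(20): we need 29x ≡ 20 − 25 ≡ 75 (mod 80). Using 29⁻¹ = 69: x ≡ 69·75 = 5175 = 64·80 + 55, so x = 55.
Check: σ(55) = 29·55 + 25 = 1620 = 20·80 + 20 ≡ 20 (mod 80).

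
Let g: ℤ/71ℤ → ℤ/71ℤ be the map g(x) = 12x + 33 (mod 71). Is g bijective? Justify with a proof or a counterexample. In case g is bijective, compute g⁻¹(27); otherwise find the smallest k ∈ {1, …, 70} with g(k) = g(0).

If g(x_1) = g(x_2), then 12x_1 ≡ 12x_2 (mod 71). Because gcd(12, 71) = 1, we may cancel 12 to get x_1 ≡ x_2 (mod 71).
We now compute 12⁻¹ mod 71 explicitly. Euclid's algorithm: 71 = 5·12 + 11, 12 = 1·11 + 1; back-substituting gives 1 = 6·12 − 1·71, so 12⁻¹ ≡ 6 (mod 71).
Then y ↦ 6(y − 33) is a two-sided inverse to g, so every y ∈ ℤ/71ℤ has a preimage.
Thus g is bijective.
Since g is bijective, we find g⁻¹(27): we need 12x ≡ 27 − 33 ≡ 65 (mod 71). Using 12⁻¹ = 6: x ≡ 6·65 = 390 = 5·71 + 35, so x = 35.
Check: g(35) = 12·35 + 33 = 453 = 6·71 + 27 ≡ 27 (mod 71).

35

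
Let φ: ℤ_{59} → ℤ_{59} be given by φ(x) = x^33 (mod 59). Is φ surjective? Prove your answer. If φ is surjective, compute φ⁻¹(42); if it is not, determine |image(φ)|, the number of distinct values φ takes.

Since 59 is prime, the nonzero elements of ℤ_{59} form a cyclic group of order 58.
As gcd(33, 58) = 1, raising to the 33rd power is a bijection on this group: if s^33 ≡ t^33 then (st^{−1})^33 = 1, and the only element of order dividing gcd(33, 58) = 1 is 1, so s = t.
With φ(0) = 0 this makes φ injective on all of ℤ_{59}, hence bijective (finite equal-size domain and codomain). In particular φ is surjective.
Since φ is surjective, we find the preimage of 42. The inverse of x ↦ x^33 on (ℤ_{59})^× is x ↦ x^51, because 33·51 = 1683 = 29·58 + 1 ≡ 1 (mod 58) and x^{58} = 1 for x ≠ 0 (Fermat). So φ⁻¹(42) = 42^51 mod 59.
Repeated squaring mod 59: 42^1 ≡ 42, 42^2 ≡ 42² = 1764 ≡ 53, 42^4 ≡ 53² = 2809 ≡ 36, 42^8 ≡ 36² = 1296 ≡ 57, 42^16 ≡ 57² = 3249 ≡ 4, 42^32 ≡ 4² = 16. Since 51 = 32 + 16 + 2 + 1, 42^51 ≡ 16·4·53·42: 16·4 = 64 ≡ 5, then 5·53 = 265 ≡ 29, then 29·42 = 1218 ≡ 38. So 42^51 ≡ 38 (mod 59).
Hence φ⁻¹(42) = 38.

38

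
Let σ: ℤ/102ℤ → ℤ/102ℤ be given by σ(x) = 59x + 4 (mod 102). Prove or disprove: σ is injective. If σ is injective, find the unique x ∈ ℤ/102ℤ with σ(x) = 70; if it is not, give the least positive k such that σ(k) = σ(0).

Suppose σ(a) = σ(b) in ℤ/102ℤ. Then 59a + 4 ≡ 59b + 4 (mod 102), therefore 59(a − b) ≡ 0 (mod 102).
Since gcd(59, 102) = 1, 59 is invertible modulo 102, so a − b ≡ 0 (mod 102), i.e. a = b.
Therefore σ is injective.
We now compute 59⁻¹ mod 102 explicitly. Euclid's algorithm: 102 = 1·59 + 43, 59 = 1·43 + 16, 43 = 2·16 + 11, 16 = 1·11 + 5, 11 = 2·5 + 1; back-substituting gives 1 = 83·59 − 48·102, so 59⁻¹ ≡ 83 (mod 102).
Since σ is injective, we compute σ⁻¹(70): solve 59x + 4 ≡ 70 (mod 102), i.e. 59x ≡ 66 (mod 102).
Multiplying by 59⁻¹ = 83 gives x ≡ 83·66 = 5478 = 53·102 + 72 ≡ 72 (mod 102).
Check: σ(72) = 59·72 + 4 = 4252 = 41·102 + 70 ≡ 70 (mod 102).

72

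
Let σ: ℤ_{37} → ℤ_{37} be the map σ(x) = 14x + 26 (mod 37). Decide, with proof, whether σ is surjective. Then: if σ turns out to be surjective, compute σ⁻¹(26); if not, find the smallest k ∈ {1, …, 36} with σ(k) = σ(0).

0

Recall that σ is surjective if every y in the codomain equals σ(x) for some x in the domain.
Since gcd(14, 37) = 1, 14 is invertible modulo 37. Euclid's algorithm: 37 = 2·14 + 9, 14 = 1·9 + 5, 9 = 1·5 + 4, 5 = 1·4 + 1; back-substituting gives 1 = 8·14 − 3·37, so 14⁻¹ ≡ 8 (mod 37).
For any y ∈ ℤ_{37}, x = 8(y − 26) mod 37 satisfies σ(x) = 14·8(y − 26) + 26 ≡ y (since 14·8 ≡ 1 mod 37). So every y has a preimage.
Therefore σ is surjective.
Since σ is surjective, we compute σ⁻¹(26): solve 14x + 26 ≡ 26 (mod 37), i.e. 14x ≡ 0 (mod 37).
Multiplying by 14⁻¹ = 8 gives x ≡ 8·0 = 0 ≡ 0 (mod 37).
Check: σ(0) = 14·0 + 26 = 26 ≡ 26 (mod 37).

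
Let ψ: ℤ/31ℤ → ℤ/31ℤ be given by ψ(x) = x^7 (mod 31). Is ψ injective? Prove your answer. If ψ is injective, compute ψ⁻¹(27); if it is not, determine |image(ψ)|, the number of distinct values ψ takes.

29

Since 31 is prime, the nonzero elements of ℤ/31ℤ form a cyclic group of order 30.
As gcd(7, 30) = 1, raising to the 7th power is a bijection on this group: if a^7 ≡ b^7 then (ab^{−1})^7 = 1, and the only element of order dividing gcd(7, 30) = 1 is 1, so a = b.
With ψ(0) = 0 this makes ψ injective on all of ℤ/31ℤ, hence bijective (finite equal-size domain and codomain). In particular ψ is injective.
Since ψ is injective, we find the preimage of 27. The inverse of x ↦ x^7 on (ℤ/31ℤ)^× is x ↦ x^13, because 7·13 = 91 = 3·30 + 1 ≡ 1 (mod 30) and x^{30} = 1 for x ≠ 0 (Fermat). So ψ⁻¹(27) = 27^13 mod 31.
Repeated squaring mod 31: 27^1 ≡ 27, 27^2 ≡ 27² = 729 ≡ 16, 27^4 ≡ 16² = 256 ≡ 8, 27^8 ≡ 8² = 64 ≡ 2. Since 13 = 8 + 4 + 1, 27^13 ≡ 2·8·27: 2·8 = 16, then 16·27 = 432 ≡ 29. So 27^13 ≡ 29 (mod 31).
Hence ψ⁻¹(27) = 29.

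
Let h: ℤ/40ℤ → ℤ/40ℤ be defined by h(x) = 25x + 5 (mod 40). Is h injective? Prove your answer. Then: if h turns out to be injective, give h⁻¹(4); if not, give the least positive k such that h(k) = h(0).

8

Recall that h is injective when h(a) = h(b) forces a = b.
We have gcd(25, 40) = 5 > 1. Taking a = 0 and b = 8: h(0) = 5 and h(8) = 25·8 + 5 = 205 ≡ 5 (mod 40).
So h(0) = h(8) while 0 ≠ 8, so h is not injective.
Since h is not injective, we find the least positive k with h(k) = h(0): this means 25k ≡ 0 (mod 40), i.e. 40 ∣ 25k. Since gcd(25, 40) = 5, dividing through by 5 this holds exactly when 8 ∣ 5k, and as gcd(5, 8) = 1, exactly when 8 ∣ k.
The smallest positive such k is 8.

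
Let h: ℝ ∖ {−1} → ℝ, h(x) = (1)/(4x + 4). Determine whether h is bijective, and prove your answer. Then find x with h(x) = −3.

If h(x) = 0, cross-multiplying gives 4(1) = 0(4x + 4), which simplifies to 4 = 0 — false.  So 0 has no preimage and h is not surjective.
Hence h is not bijective.
Solving h(x) = −3: cross-multiplying gives 1 = −3(4x + 4), which rearranges to 12x = −13, so x = −13/12.

-13/12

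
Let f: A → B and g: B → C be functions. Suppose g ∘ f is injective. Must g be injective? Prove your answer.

not injective

No. Take A = {1, 2}, B = {1, 2, 3, 4}, C = {1, 2, 3, 4}, f(a) = a for each a ∈ A, and g(b) = 3 if b ∈ {3, 4} else g(b) = b.
Then g ∘ f = f is injective (A ⊂ B and f is the inclusion), but g(3) = g(4) = 3 with 3 ≠ 4, so g is not injective.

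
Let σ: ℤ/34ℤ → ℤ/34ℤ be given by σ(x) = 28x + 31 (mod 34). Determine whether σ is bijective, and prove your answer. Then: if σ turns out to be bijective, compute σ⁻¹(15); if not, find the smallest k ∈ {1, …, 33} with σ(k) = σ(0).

17

We have gcd(28, 34) = 2 > 1. Taking u = 0 and v = 17: σ(0) = 31 and σ(17) = 28·17 + 31 = 507 ≡ 31 (mod 34).
So σ(0) = σ(17) while 0 ≠ 17, hence σ is not injective, hence not bijective.
Since σ is not bijective, we find the least positive k with σ(k) = σ(0): this means 28k ≡ 0 (mod 34), i.e. 34 ∣ 28k. Since gcd(28, 34) = 2, dividing through by 2 this holds exactly when 17 ∣ 14k, and as gcd(14, 17) = 1, exactly when 17 ∣ k.
The smallest positive such k is 17.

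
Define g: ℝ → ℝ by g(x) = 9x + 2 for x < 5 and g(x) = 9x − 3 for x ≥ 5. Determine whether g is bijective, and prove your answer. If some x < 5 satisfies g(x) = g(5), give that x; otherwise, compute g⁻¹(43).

40/9

Both pieces are strictly increasing (slopes 9 and 9), so each is injective on its own interval.
The left piece maps (−∞, 5) onto (−∞, 47); the right piece maps [5, ∞) onto [42, ∞).
These images overlap. In particular g(5) = 42 (right piece), and solving 9x + 2 = 42 on the left piece gives x = 40/9 < 5.
So g(40/9) = g(5) with 40/9 ≠ 5, and g is not injective, hence not bijective. This x = 40/9 is the requested value below 5.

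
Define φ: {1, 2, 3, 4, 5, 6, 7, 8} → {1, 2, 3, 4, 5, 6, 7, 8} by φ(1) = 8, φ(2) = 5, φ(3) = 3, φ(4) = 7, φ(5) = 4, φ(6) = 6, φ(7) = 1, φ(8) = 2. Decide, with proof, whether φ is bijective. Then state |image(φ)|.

8

The values 8, 5, 3, 7, 4, 6, 1, 2 are a permutation of {1, 2, 3, 4, 5, 6, 7, 8}: each element appears exactly once.
So φ is injective and surjective, hence bijective.
The image of φ is {1, 2, 3, 4, 5, 6, 7, 8}, which has 8 elements.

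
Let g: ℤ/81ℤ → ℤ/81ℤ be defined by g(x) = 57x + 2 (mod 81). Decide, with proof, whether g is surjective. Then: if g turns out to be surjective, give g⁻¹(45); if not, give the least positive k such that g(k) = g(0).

Since gcd(57, 81) = 3, we have 57x ≡ 0 (mod 3) for all x, so g(x) ≡ 2 (mod 3).
But 0 ≢ 2 (mod 3), so 0 ∈ ℤ/81ℤ has no preimage. Hence g is not surjective.
Since g is not surjective, we find the least positive k with g(k) = g(0): this means 57k ≡ 0 (mod 81), i.e. 81 ∣ 57k. Since gcd(57, 81) = 3, dividing through by 3 this holds exactly when 27 ∣ 19k, and as gcd(19, 27) = 1, exactly when 27 ∣ k.
The smallest positive such k is 27.

27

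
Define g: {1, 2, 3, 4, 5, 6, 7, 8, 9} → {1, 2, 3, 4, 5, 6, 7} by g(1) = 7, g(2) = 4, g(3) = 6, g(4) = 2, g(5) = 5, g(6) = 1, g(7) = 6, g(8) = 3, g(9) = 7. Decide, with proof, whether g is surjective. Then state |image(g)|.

Every element of the codomain has a preimage: 1 = g(6), 2 = g(4), 3 = g(8), 4 = g(2), 5 = g(5), 6 = g(3), 7 = g(1).
So g is surjective.
The image of g is {1, 2, 3, 4, 5, 6, 7}, which has 7 elements.

7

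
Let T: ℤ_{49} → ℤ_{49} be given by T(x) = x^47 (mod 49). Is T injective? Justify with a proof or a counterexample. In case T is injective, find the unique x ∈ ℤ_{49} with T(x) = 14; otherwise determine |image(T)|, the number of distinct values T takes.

43

T(0) = 0^47 = 0.
T(7): Repeated squaring mod 49: 7^1 ≡ 7, 7^2 ≡ 7² = 49 ≡ 0, 7^4 ≡ 0² = 0, 7^8 ≡ 0² = 0, 7^16 ≡ 0² = 0, 7^32 ≡ 0² = 0. Since 47 = 32 + 8 + 4 + 2 + 1, 7^47 ≡ 0·0·0·0·7: 0·0 = 0, then 0·0 = 0, then 0·0 = 0, then 0·7 = 0. So 7^47 ≡ 0 (mod 49).
So T(0) = T(7) = 0 while 0 ≠ 7, hence T is not injective.
Since T is not injective, we determine |image(T)|. Computing x^47 mod 49 for each x (by repeated squaring, reducing mod 49 at every step), the values T(0), T(1), …, T(48) are: 0, 1, 32, 47, 44, 38, 34, 0, 36, 4, 40, 37, 10, 20, 0, 22, 25, 33, 30, 31, 6, 0, 8, 46, 26, 23, 3, 41, 0, 43, 18, 19, 16, 24, 27, 0, 29, 39, 12, 9, 45, 13, 0, 15, 11, 5, 2, 17, 48.
The distinct values are {0, 1, 2, 3, 4, 5, 6, 8, 9, 10, 11, 12, 13, 15, 16, 17, 18, 19, 20, 22, 23, 24, 25, 26, 27, 29, 30, 31, 32, 33, 34, 36, 37, 38, 39, 40, 41, 43, 44, 45, 46, 47, 48}; there are 43 of them.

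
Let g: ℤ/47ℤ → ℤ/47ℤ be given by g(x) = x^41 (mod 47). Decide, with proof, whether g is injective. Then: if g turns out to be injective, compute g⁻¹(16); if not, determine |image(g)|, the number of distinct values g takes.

14

Since 47 is prime, the nonzero elements of ℤ/47ℤ form a cyclic group of order 46.
As gcd(41, 46) = 1, raising to the 41st power is a bijection on this group: if s^41 ≡ t^41 then (st^{−1})^41 = 1, and the only element of order dividing gcd(41, 46) = 1 is 1, so s = t.
With g(0) = 0 this makes g injective on all of ℤ/47ℤ, hence bijective (finite equal-size domain and codomain). In particular g is injective.
Since g is injective, we find the preimage of 16. The inverse of x ↦ x^41 on (ℤ/47ℤ)^× is x ↦ x^9, because 41·9 = 369 = 8·46 + 1 ≡ 1 (mod 46) and x^{46} = 1 for x ≠ 0 (Fermat). So g⁻¹(16) = 16^9 mod 47.
Repeated squaring mod 47: 16^1 ≡ 16, 16^2 ≡ 16² = 256 ≡ 21, 16^4 ≡ 21² = 441 ≡ 18, 16^8 ≡ 18² = 324 ≡ 42. Since 9 = 8 + 1, 16^9 ≡ 42·16: 42·16 = 672 ≡ 14. So 16^9 ≡ 14 (mod 47).
Hence g⁻¹(16) = 14.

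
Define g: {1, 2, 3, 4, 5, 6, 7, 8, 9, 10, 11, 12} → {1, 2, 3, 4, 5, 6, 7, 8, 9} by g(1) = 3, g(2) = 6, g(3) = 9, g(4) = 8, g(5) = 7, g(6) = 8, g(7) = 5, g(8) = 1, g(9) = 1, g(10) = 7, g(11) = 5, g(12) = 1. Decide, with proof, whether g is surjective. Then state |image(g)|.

No element maps to 2, so g is not surjective.
The image of g is {1, 3, 5, 6, 7, 8, 9}, which has 7 elements.

7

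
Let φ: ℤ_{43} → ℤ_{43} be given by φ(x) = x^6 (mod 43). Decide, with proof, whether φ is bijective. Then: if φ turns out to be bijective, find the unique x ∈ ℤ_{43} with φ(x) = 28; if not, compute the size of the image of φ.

φ(1) = 1^6 = 1.
φ(6): Repeated squaring mod 43: 6^1 ≡ 6, 6^2 ≡ 6² = 36, 6^4 ≡ 36² = 1296 ≡ 6. Since 6 = 4 + 2, 6^6 ≡ 6·36: 6·36 = 216 ≡ 1. So 6^6 ≡ 1 (mod 43).
So φ(1) = φ(6) = 1 while 1 ≠ 6, thus φ is not injective, hence not bijective.
Since φ is not bijective, we determine |image(φ)|. Computing x^6 mod 43 for each x (by repeated squaring, reducing mod 43 at every step), the values φ(0), φ(1), …, φ(42) are: 0, 1, 21, 41, 11, 16, 1, 1, 16, 4, 35, 4, 21, 16, 21, 11, 35, 35, 41, 11, 4, 41, 41, 4, 11, 41, 35, 35, 11, 21, 16, 21, 4, 35, 4, 16, 1, 1, 16, 11, 41, 21, 1.
The distinct values are {0, 1, 4, 11, 16, 21, 35, 41}; there are 8 of them.

8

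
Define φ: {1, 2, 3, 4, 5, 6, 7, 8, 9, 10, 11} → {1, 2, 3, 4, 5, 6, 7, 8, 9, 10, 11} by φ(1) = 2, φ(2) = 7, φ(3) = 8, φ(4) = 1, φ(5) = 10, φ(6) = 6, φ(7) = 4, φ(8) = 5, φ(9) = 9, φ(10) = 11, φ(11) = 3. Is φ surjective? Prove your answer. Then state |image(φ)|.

11

Every element of the codomain has a preimage: 1 = φ(4), 2 = φ(1), 3 = φ(11), 4 = φ(7), 5 = φ(8), 6 = φ(6), 7 = φ(2), 8 = φ(3), 9 = φ(9), 10 = φ(5), 11 = φ(10).
Thus φ is surjective.
The image of φ is {1, 2, 3, 4, 5, 6, 7, 8, 9, 10, 11}, which has 11 elements.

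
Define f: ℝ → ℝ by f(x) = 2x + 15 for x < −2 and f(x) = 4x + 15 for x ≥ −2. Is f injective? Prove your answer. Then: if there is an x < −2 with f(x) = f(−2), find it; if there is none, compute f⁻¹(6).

Both pieces are strictly increasing (slopes 2 and 4), so each is injective on its own interval.
The left piece maps (−∞, −2) onto (−∞, 11); the right piece maps [−2, ∞) onto [7, ∞).
These images overlap. In particular f(−2) = 7 (right piece), and solving 2x + 15 = 7 on the left piece gives x = −4 < −2.
So f(−4) = f(−2) with −4 ≠ −2, and f is not injective. This x = −4 is the requested value below −2.

-4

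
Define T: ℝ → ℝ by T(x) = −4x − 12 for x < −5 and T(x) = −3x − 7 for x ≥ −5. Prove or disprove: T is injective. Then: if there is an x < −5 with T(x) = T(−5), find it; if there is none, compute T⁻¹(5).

Both pieces are strictly decreasing (slopes −4 and −3), so each is injective on its own interval.
The left piece maps (−∞, −5) onto (8, ∞); the right piece maps [−5, ∞) onto (−∞, 8].
These images are disjoint, so no value is attained by both pieces. Thus T is injective.
Because the two images are disjoint, no x < −5 has T(x) = T(−5), so we compute T⁻¹(5): 5 lies in (−∞, 8], so solve −3x − 7 = 5: x = (5 + 7)/(−3) = −4.

-4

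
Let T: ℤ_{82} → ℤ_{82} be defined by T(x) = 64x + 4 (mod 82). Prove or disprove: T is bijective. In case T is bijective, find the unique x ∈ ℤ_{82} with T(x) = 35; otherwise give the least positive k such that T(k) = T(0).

We have gcd(64, 82) = 2 > 1. Taking a = 0 and b = 41: T(0) = 4 and T(41) = 64·41 + 4 = 2628 ≡ 4 (mod 82).
So T(0) = T(41) while 0 ≠ 41, so T is not injective, hence not bijective.
Since T is not bijective, we find the least positive k with T(k) = T(0): this means 64k ≡ 0 (mod 82), i.e. 82 ∣ 64k. Since gcd(64, 82) = 2, dividing through by 2 this holds exactly when 41 ∣ 32k, and as gcd(32, 41) = 1, exactly when 41 ∣ k.
The smallest positive such k is 41.

41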